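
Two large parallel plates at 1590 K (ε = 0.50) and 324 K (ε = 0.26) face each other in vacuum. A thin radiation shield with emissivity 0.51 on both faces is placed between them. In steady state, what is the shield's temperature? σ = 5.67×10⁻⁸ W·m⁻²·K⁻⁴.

T_s ≈ 1410 K

In steady state the net flux on the hot side equals that on the cold side.
σ(T₁⁴−T_s⁴)/D₁ = σ(T_s⁴−T₂⁴)/D₂, with D₁ = 1/ε₁+1/ε_s−1 = 2.961, D₂ = 1/ε_s+1/ε₂−1 = 4.807.
Solve for T_s⁴: T_s⁴ = (D₂·T₁⁴ + D₁·T₂⁴)/(D₁+D₂) = 3.959×10¹² K⁴.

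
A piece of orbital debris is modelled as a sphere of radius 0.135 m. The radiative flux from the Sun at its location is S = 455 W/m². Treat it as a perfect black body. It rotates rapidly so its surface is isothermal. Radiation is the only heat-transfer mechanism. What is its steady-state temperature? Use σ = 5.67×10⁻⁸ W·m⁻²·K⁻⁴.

At equilibrium, absorbed power = emitted power.
Absorbing cross-section = πr² = 0.05726 m²; emitting surface = 4πr² = 0.2290 m² (ratio 4).
S·A_cross = εσ·A_surf·T⁴  ⇒  T⁴ = S/(4σ).
T⁴ = 1.00·455/(4·5.67×10⁻⁸) = 2.006×10⁹ K⁴.
T = (2.006×10⁹)^(1/4).

T ≈ 212 K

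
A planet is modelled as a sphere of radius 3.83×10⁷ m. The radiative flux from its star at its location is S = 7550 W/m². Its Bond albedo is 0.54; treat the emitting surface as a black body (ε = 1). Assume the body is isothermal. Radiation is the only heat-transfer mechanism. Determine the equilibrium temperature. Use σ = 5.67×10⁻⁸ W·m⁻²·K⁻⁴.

T ≈ 352 K

At equilibrium, absorbed power = emitted power.
Absorbing cross-section = πr² = 4.608×10¹⁵ m²; emitting surface = 4πr² = 1.843×10¹⁶ m² (ratio 4).
(1−a)S·A_cross = εσ·A_surf·T⁴  ⇒  T⁴ = (1−a)S/(4σ).
T⁴ = 0.460·7550/(4·5.67×10⁻⁸) = 1.531×10¹⁰ K⁴.
T = (1.531×10¹⁰)^(1/4).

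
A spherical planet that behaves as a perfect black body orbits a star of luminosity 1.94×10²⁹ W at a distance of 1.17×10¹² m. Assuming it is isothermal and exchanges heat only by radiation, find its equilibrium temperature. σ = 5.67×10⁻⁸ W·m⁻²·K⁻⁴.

T ≈ 472 K

First find the stellar flux at distance d: S = L/(4πd²) = 1.94×10²⁹/(4π·(1.17×10¹²)²) = 11280 W/m².
For an isothermal sphere, absorbed (1−a)S·πr² = emitted σ·4πr²·T⁴, so T⁴ = (1−a)S/(4σ).
T⁴ = 1.00·11280/(4·5.67×10⁻⁸) = 4.973×10¹⁰ K⁴.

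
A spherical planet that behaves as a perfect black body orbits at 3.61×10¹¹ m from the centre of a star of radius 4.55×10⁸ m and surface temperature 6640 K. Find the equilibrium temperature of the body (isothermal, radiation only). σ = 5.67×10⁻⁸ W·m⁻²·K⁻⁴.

T ≈ 167 K

The star's surface emits σT_*⁴; at distance d the flux is S = σT_*⁴(R_*/d)².
S = 5.67×10⁻⁸·(6640)⁴·(4.55×10⁸/3.61×10¹¹)² = 175.1 W/m².
For an isothermal sphere T⁴ = (1−a)S/(4σ) = 7.720×10⁸ K⁴.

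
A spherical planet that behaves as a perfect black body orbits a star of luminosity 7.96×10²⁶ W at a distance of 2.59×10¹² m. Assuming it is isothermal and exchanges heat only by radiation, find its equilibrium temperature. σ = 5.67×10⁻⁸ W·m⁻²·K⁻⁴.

First find the stellar flux at distance d: S = L/(4πd²) = 7.96×10²⁶/(4π·(2.59×10¹²)²) = 9.443 W/m².
For an isothermal sphere, absorbed (1−a)S·πr² = emitted σ·4πr²·T⁴, so T⁴ = (1−a)S/(4σ).
T⁴ = 1.00·9.443/(4·5.67×10⁻⁸) = 4.164×10⁷ K⁴.

T ≈ 80.3 K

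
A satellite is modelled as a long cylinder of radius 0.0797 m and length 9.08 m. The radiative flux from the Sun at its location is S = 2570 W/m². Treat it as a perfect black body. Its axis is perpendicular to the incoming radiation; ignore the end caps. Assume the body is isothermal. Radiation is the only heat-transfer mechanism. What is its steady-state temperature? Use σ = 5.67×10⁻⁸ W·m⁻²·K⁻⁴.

T ≈ 347 K

At equilibrium, absorbed power = emitted power.
Absorbing cross-section = 2rL = 1.447 m²; emitting surface = 2πrL = 4.547 m² (ratio π).
S·A_cross = εσ·A_surf·T⁴  ⇒  T⁴ = S/(πσ).
T⁴ = 1.00·2570/(π·5.67×10⁻⁸) = 1.443×10¹⁰ K⁴.
T = (1.443×10¹⁰)^(1/4).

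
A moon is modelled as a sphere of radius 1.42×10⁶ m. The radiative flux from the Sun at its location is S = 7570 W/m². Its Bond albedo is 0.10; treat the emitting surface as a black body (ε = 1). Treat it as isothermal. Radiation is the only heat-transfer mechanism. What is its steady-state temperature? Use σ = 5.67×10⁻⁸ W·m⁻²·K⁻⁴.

T ≈ 416 K

At equilibrium, absorbed power = emitted power.
Absorbing cross-section = πr² = 6.335×10¹² m²; emitting surface = 4πr² = 2.534×10¹³ m² (ratio 4).
(1−a)S·A_cross = εσ·A_surf·T⁴  ⇒  T⁴ = (1−a)S/(4σ).
T⁴ = 0.900·7570/(4·5.67×10⁻⁸) = 3.004×10¹⁰ K⁴.
T = (3.004×10¹⁰)^(1/4).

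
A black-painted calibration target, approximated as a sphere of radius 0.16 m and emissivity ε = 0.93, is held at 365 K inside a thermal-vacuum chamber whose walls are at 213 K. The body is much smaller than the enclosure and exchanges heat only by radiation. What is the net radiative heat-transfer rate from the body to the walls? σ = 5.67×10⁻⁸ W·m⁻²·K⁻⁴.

For a small grey body in a large enclosure: P_net = εσA(T_body⁴ − T_wall⁴).
A = 4πr² = 0.3217 m²; T_body⁴ − T_wall⁴ = 1.775×10¹⁰ − 2.058×10⁹ = 1.569×10¹⁰ K⁴.
|P_net| = 0.93·5.67×10⁻⁸·0.3217·1.569×10¹⁰.

P_net ≈ 266 W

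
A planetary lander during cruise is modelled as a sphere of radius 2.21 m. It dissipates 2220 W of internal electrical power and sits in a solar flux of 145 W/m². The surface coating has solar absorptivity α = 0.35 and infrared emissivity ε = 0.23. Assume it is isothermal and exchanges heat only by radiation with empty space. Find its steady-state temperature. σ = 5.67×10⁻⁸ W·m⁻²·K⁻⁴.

At steady state, absorbed solar power + internal power = radiated power.
Absorbed: α·S·A_cross = 0.35·145·15.34 = 778.7 W (cross-section πr²).
Total input = 778.7 + 2220 = 2999 W.
Radiated: εσ·A_surf·T⁴ with A_surf = 4πr² = 61.38 m².
T⁴ = 2999/(0.23·5.67×10⁻⁸·61.38) = 3.747×10⁹ K⁴.

T ≈ 247 K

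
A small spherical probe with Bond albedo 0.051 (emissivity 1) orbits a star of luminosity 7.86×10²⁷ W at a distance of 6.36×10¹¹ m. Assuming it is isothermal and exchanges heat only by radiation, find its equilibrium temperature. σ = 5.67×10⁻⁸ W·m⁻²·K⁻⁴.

First find the stellar flux at distance d: S = L/(4πd²) = 7.86×10²⁷/(4π·(6.36×10¹¹)²) = 1546 W/m².
For an isothermal sphere, absorbed (1−a)S·πr² = emitted σ·4πr²·T⁴, so T⁴ = (1−a)S/(4σ).
T⁴ = 0.949·1546/(4·5.67×10⁻⁸) = 6.470×10⁹ K⁴.

T ≈ 284 K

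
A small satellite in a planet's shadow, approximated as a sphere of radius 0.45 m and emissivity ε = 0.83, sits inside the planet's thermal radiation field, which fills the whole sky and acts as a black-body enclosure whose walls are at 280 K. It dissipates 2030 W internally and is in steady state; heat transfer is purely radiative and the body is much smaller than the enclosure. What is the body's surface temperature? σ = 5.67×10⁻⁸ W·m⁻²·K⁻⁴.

T ≈ 390 K

For a small grey body in a large enclosure, net radiated power = εσA(T⁴ − T_w⁴).
Steady state: P = εσA(T⁴ − T_w⁴) with A = 4πr² = 2.545 m².
T⁴ = P/(εσA) + T_w⁴ = 2030/(0.83·5.67×10⁻⁸·2.545) + (280)⁴
    = 1.695×10¹⁰ + 6.147×10⁹ = 2.310×10¹⁰ K⁴.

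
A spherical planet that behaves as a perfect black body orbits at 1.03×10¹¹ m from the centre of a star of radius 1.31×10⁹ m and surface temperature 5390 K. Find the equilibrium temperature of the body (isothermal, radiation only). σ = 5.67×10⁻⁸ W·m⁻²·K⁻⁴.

T ≈ 430 K

The star's surface emits σT_*⁴; at distance d the flux is S = σT_*⁴(R_*/d)².
S = 5.67×10⁻⁸·(5390)⁴·(1.31×10⁹/1.03×10¹¹)² = 7741 W/m².
For an isothermal sphere T⁴ = (1−a)S/(4σ) = 3.413×10¹⁰ K⁴.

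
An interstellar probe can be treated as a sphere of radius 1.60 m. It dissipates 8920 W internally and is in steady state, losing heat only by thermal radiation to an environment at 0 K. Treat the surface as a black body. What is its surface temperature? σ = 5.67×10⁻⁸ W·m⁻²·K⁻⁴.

Steady state: internal power = radiated power, P = εσA T⁴.
Radiating area A = 4πr² = 32.17 m².
T⁴ = P/(εσA) = 8920/(1.0·5.67×10⁻⁸·32.17) = 4.890×10⁹ K⁴.
T = (4.890×10⁹)^(1/4).

T ≈ 264 K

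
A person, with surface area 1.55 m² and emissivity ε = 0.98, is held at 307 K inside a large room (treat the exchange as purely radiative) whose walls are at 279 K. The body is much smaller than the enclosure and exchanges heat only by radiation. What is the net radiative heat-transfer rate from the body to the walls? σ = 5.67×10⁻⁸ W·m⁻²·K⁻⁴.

For a small grey body in a large enclosure: P_net = εσA(T_body⁴ − T_wall⁴).
A = 1.55 m²; T_body⁴ − T_wall⁴ = 8.883×10⁹ − 6.059×10⁹ = 2.824×10⁹ K⁴.
|P_net| = 0.98·5.67×10⁻⁸·1.550·2.824×10⁹.

P_net ≈ 243 W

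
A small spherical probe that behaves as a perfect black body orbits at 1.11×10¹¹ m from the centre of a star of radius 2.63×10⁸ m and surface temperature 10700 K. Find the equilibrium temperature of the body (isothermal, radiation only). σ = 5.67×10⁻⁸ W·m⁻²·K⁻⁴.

The star's surface emits σT_*⁴; at distance d the flux is S = σT_*⁴(R_*/d)².
S = 5.67×10⁻⁸·(10700)⁴·(2.63×10⁸/1.11×10¹¹)² = 4172 W/m².
For an isothermal sphere T⁴ = (1−a)S/(4σ) = 1.840×10¹⁰ K⁴.

T ≈ 368 K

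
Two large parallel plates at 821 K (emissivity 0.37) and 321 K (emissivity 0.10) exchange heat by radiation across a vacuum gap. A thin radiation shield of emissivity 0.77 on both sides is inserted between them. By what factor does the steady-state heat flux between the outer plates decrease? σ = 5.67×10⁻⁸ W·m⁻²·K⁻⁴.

Without shield: q₀ = σΔ(T⁴)/(1/ε₁+1/ε₂−1) with denominator 11.70.
With shield the two gaps are in series; the resistances add: (1/ε₁+1/ε_s−1)+(1/ε_s+1/ε₂−1) = 3.001+10.30 = 13.30.
Heat-flux ratio q₀/q = 13.30/11.70.

factor ≈ 1.14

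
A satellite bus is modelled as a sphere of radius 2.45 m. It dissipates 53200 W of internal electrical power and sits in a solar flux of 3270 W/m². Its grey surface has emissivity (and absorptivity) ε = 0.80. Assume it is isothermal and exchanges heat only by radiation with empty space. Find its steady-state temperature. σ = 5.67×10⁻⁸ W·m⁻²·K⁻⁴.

At steady state, absorbed solar power + internal power = radiated power.
Absorbed: α·S·A_cross = 0.80·3270·18.86 = 49330 W (cross-section πr²).
Total input = 49330 + 53200 = 1.025×10⁵ W.
Radiated: εσ·A_surf·T⁴ with A_surf = 4πr² = 75.43 m².
T⁴ = 1.025×10⁵/(0.80·5.67×10⁻⁸·75.43) = 2.997×10¹⁰ K⁴.

T ≈ 416 K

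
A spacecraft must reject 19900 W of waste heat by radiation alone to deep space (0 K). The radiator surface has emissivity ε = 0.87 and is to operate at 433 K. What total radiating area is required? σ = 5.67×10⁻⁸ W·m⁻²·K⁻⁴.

P = εσA T⁴ ⇒ A = P/(εσT⁴).
T⁴ = 3.515×10¹⁰ K⁴.
A = 19900/(0.87 × 5.67×10⁻⁸ × 3.515×10¹⁰).

A ≈ 11.5 m²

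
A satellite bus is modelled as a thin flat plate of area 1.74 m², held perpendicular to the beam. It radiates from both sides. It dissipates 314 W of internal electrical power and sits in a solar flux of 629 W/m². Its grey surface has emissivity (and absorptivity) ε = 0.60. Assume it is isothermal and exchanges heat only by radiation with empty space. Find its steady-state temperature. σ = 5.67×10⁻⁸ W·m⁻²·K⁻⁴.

At steady state, absorbed solar power + internal power = radiated power.
Absorbed: α·S·A_cross = 0.60·629·1.740 = 656.7 W (cross-section A).
Total input = 656.7 + 314 = 970.7 W.
Radiated: εσ·A_surf·T⁴ with A_surf = 2A = 3.480 m².
T⁴ = 970.7/(0.60·5.67×10⁻⁸·3.480) = 8.199×10⁹ K⁴.

T ≈ 301 K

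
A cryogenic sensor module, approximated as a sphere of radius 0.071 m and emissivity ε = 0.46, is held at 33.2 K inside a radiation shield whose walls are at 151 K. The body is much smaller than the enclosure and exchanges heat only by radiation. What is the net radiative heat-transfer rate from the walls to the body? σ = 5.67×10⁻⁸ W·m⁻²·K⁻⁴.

P_net ≈ 0.857 W

For a small grey body in a large enclosure: P_net = εσA(T_body⁴ − T_wall⁴).
A = 4πr² = 0.06335 m²; T_body⁴ − T_wall⁴ = 1.215×10⁶ − 5.199×10⁸ = -5.187×10⁸ K⁴.
|P_net| = 0.46·5.67×10⁻⁸·0.06335·5.187×10⁸.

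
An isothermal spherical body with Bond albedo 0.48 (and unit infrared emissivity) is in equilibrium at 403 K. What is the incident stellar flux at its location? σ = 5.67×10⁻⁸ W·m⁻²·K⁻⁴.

(1−a)S·πr² = σ·4πr²·T⁴ ⇒ S = 4σT⁴/(1−a).
S = 4·5.67×10⁻⁸·2.638×10¹⁰/0.520.

S ≈ 11500 W/m²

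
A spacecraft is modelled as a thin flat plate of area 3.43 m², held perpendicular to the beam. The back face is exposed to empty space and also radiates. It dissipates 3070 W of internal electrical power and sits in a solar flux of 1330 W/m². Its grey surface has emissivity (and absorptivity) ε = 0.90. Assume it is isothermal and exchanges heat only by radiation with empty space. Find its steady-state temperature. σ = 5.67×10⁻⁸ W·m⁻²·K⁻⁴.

At steady state, absorbed solar power + internal power = radiated power.
Absorbed: α·S·A_cross = 0.90·1330·3.430 = 4106 W (cross-section A).
Total input = 4106 + 3070 = 7176 W.
Radiated: εσ·A_surf·T⁴ with A_surf = 2A = 6.860 m².
T⁴ = 7176/(0.90·5.67×10⁻⁸·6.860) = 2.050×10¹⁰ K⁴.

T ≈ 378 K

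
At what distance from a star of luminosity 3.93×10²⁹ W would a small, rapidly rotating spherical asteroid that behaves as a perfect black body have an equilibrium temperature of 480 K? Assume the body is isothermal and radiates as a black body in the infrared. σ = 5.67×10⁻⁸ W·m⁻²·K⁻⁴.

For an isothermal black-emitting sphere, (1−a)S·πr² = σ·4πr²·T⁴ ⇒ S = 4σT⁴/(1−a).
S = 4·5.67×10⁻⁸·(480)⁴/1.00 = 12040 W/m².
Flux falls as S = L/(4πd²), so d = √(L/(4πS)) = √(3.93×10²⁹/(4π·12040)).

d ≈ 1.61×10¹² m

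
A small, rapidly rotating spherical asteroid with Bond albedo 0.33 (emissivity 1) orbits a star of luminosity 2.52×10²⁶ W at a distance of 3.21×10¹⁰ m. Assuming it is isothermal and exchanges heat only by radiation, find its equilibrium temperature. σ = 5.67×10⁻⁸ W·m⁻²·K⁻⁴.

T ≈ 490 K

First find the stellar flux at distance d: S = L/(4πd²) = 2.52×10²⁶/(4π·(3.21×10¹⁰)²) = 19460 W/m².
For an isothermal sphere, absorbed (1−a)S·πr² = emitted σ·4πr²·T⁴, so T⁴ = (1−a)S/(4σ).
T⁴ = 0.670·19460/(4·5.67×10⁻⁸) = 5.749×10¹⁰ K⁴.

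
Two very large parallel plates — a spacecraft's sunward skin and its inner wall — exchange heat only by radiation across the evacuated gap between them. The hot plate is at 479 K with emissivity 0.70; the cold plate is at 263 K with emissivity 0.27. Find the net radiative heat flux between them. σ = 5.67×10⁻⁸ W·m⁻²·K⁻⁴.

q ≈ 657 W/m²

For two infinite grey parallel plates, q = σ(T₁⁴ − T₂⁴)/(1/ε₁ + 1/ε₂ − 1).
T₁⁴ − T₂⁴ = 5.264×10¹⁰ − 4.784×10⁹ = 4.786×10¹⁰ K⁴.
1/ε₁ + 1/ε₂ − 1 = 1.429 + 3.704 − 1 = 4.132.
q = 5.67×10⁻⁸ × 4.786×10¹⁰ / 4.132.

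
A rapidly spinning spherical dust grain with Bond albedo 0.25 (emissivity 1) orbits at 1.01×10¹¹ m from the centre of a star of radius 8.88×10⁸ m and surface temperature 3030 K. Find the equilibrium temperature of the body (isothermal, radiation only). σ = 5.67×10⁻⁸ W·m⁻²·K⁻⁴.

T ≈ 187 K

The star's surface emits σT_*⁴; at distance d the flux is S = σT_*⁴(R_*/d)².
S = 5.67×10⁻⁸·(3030)⁴·(8.88×10⁸/1.01×10¹¹)² = 369.4 W/m².
For an isothermal sphere T⁴ = (1−a)S/(4σ) = 1.222×10⁹ K⁴.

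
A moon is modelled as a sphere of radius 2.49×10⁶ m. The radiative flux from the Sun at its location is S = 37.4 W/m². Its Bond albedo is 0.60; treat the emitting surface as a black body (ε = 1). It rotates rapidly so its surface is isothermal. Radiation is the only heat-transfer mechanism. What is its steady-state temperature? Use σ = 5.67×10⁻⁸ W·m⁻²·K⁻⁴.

At equilibrium, absorbed power = emitted power.
Absorbing cross-section = πr² = 1.948×10¹³ m²; emitting surface = 4πr² = 7.791×10¹³ m² (ratio 4).
(1−a)S·A_cross = εσ·A_surf·T⁴  ⇒  T⁴ = (1−a)S/(4σ).
T⁴ = 0.400·37.4/(4·5.67×10⁻⁸) = 6.596×10⁷ K⁴.
T = (6.596×10⁷)^(1/4).

T ≈ 90.1 K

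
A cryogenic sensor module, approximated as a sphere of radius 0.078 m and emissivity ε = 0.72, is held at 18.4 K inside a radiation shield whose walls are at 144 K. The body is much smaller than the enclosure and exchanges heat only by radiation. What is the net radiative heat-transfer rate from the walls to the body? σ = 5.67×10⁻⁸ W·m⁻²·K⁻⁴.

P_net ≈ 1.34 W

For a small grey body in a large enclosure: P_net = εσA(T_body⁴ − T_wall⁴).
A = 4πr² = 0.07645 m²; T_body⁴ − T_wall⁴ = 1.146×10⁵ − 4.300×10⁸ = -4.299×10⁸ K⁴.
|P_net| = 0.72·5.67×10⁻⁸·0.07645·4.299×10⁸.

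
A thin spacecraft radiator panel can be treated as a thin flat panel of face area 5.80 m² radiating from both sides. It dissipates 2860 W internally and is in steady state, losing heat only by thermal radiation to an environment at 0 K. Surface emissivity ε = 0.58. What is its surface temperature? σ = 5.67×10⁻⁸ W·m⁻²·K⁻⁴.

T ≈ 294 K

Steady state: internal power = radiated power, P = εσA T⁴.
Radiating area A = 2·5.80 = 11.60 m².
T⁴ = P/(εσA) = 2860/(0.58·5.67×10⁻⁸·11.60) = 7.497×10⁹ K⁴.
T = (7.497×10⁹)^(1/4).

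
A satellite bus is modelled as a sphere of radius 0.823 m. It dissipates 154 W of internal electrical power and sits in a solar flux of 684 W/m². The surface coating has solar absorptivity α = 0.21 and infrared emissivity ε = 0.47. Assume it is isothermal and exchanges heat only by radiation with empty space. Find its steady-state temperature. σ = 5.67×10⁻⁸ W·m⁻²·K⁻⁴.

At steady state, absorbed solar power + internal power = radiated power.
Absorbed: α·S·A_cross = 0.21·684·2.128 = 305.7 W (cross-section πr²).
Total input = 305.7 + 154 = 459.7 W.
Radiated: εσ·A_surf·T⁴ with A_surf = 4πr² = 8.512 m².
T⁴ = 459.7/(0.47·5.67×10⁻⁸·8.512) = 2.026×10⁹ K⁴.

T ≈ 212 K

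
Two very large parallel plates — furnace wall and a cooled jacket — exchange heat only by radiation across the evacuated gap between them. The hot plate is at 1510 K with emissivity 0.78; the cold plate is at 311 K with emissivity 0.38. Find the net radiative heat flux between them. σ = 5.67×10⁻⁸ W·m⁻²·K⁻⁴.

For two infinite grey parallel plates, q = σ(T₁⁴ − T₂⁴)/(1/ε₁ + 1/ε₂ − 1).
T₁⁴ − T₂⁴ = 5.199×10¹² − 9.355×10⁹ = 5.190×10¹² K⁴.
1/ε₁ + 1/ε₂ − 1 = 1.282 + 2.632 − 1 = 2.914.
q = 5.67×10⁻⁸ × 5.190×10¹² / 2.914.

q ≈ 1.01×10⁵ W/m²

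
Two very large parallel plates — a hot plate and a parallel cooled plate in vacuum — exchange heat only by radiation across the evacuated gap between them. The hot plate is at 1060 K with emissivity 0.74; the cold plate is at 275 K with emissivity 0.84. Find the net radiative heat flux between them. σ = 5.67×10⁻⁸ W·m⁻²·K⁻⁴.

q ≈ 46200 W/m²

For two infinite grey parallel plates, q = σ(T₁⁴ − T₂⁴)/(1/ε₁ + 1/ε₂ − 1).
T₁⁴ − T₂⁴ = 1.262×10¹² − 5.719×10⁹ = 1.257×10¹² K⁴.
1/ε₁ + 1/ε₂ − 1 = 1.351 + 1.190 − 1 = 1.542.
q = 5.67×10⁻⁸ × 1.257×10¹² / 1.542.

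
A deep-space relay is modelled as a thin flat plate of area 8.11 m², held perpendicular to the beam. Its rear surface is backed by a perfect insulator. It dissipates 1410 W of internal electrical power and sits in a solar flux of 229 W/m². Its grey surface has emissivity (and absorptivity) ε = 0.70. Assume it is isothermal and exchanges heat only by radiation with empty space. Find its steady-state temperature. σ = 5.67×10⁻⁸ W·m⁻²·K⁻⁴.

T ≈ 303 K

At steady state, absorbed solar power + internal power = radiated power.
Absorbed: α·S·A_cross = 0.70·229·8.110 = 1300 W (cross-section A).
Total input = 1300 + 1410 = 2710 W.
Radiated: εσ·A_surf·T⁴ with A_surf = A = 8.110 m².
T⁴ = 2710/(0.70·5.67×10⁻⁸·8.110) = 8.419×10⁹ K⁴.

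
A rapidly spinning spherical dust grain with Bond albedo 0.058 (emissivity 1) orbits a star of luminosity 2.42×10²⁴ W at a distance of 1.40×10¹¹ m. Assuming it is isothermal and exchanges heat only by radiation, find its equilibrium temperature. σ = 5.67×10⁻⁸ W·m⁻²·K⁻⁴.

T ≈ 79.9 K

First find the stellar flux at distance d: S = L/(4πd²) = 2.42×10²⁴/(4π·(1.40×10¹¹)²) = 9.825 W/m².
For an isothermal sphere, absorbed (1−a)S·πr² = emitted σ·4πr²·T⁴, so T⁴ = (1−a)S/(4σ).
T⁴ = 0.942·9.825/(4·5.67×10⁻⁸) = 4.081×10⁷ K⁴.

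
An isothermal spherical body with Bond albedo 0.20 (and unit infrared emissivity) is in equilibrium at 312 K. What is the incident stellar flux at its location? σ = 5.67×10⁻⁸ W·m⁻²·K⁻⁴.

(1−a)S·πr² = σ·4πr²·T⁴ ⇒ S = 4σT⁴/(1−a).
S = 4·5.67×10⁻⁸·9.476×10⁹/0.800.

S ≈ 2690 W/m²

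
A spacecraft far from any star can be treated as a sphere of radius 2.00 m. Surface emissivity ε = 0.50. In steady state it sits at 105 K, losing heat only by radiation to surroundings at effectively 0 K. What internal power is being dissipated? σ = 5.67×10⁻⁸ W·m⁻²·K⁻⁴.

Steady state: P = εσA T⁴.
A = 4πr² = 50.27 m²; T⁴ = (105)⁴ = 1.216×10⁸ K⁴.
P = 0.50 × 5.67×10⁻⁸ × 50.27 × 1.216×10⁸.

P ≈ 173 W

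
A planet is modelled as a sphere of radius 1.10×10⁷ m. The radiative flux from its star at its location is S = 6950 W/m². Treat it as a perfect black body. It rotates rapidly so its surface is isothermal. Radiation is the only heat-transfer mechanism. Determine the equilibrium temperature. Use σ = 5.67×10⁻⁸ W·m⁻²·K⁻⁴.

T ≈ 418 K

At equilibrium, absorbed power = emitted power.
Absorbing cross-section = πr² = 3.801×10¹⁴ m²; emitting surface = 4πr² = 1.521×10¹⁵ m² (ratio 4).
S·A_cross = εσ·A_surf·T⁴  ⇒  T⁴ = S/(4σ).
T⁴ = 1.00·6950/(4·5.67×10⁻⁸) = 3.064×10¹⁰ K⁴.
T = (3.064×10¹⁰)^(1/4).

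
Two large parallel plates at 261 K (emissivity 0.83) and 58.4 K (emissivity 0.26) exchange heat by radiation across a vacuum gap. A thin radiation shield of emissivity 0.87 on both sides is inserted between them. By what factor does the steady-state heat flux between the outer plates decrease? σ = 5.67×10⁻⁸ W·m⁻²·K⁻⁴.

factor ≈ 1.32

Without shield: q₀ = σΔ(T⁴)/(1/ε₁+1/ε₂−1) with denominator 4.051.
With shield the two gaps are in series; the resistances add: (1/ε₁+1/ε_s−1)+(1/ε_s+1/ε₂−1) = 1.354+3.996 = 5.350.
Heat-flux ratio q₀/q = 5.350/4.051.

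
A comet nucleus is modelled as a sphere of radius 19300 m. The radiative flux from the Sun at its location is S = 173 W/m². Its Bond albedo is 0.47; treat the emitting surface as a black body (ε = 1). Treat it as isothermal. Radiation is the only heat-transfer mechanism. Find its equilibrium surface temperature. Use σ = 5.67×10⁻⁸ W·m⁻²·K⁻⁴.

T ≈ 142 K

At equilibrium, absorbed power = emitted power.
Absorbing cross-section = πr² = 1.170×10⁹ m²; emitting surface = 4πr² = 4.681×10⁹ m² (ratio 4).
(1−a)S·A_cross = εσ·A_surf·T⁴  ⇒  T⁴ = (1−a)S/(4σ).
T⁴ = 0.530·173/(4·5.67×10⁻⁸) = 4.043×10⁸ K⁴.
T = (4.043×10⁸)^(1/4).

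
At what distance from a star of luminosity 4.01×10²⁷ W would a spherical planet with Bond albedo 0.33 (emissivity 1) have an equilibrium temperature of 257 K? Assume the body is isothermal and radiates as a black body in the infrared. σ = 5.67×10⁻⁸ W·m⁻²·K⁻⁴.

For an isothermal black-emitting sphere, (1−a)S·πr² = σ·4πr²·T⁴ ⇒ S = 4σT⁴/(1−a).
S = 4·5.67×10⁻⁸·(257)⁴/0.670 = 1477 W/m².
Flux falls as S = L/(4πd²), so d = √(L/(4πS)) = √(4.01×10²⁷/(4π·1477)).

d ≈ 4.65×10¹¹ m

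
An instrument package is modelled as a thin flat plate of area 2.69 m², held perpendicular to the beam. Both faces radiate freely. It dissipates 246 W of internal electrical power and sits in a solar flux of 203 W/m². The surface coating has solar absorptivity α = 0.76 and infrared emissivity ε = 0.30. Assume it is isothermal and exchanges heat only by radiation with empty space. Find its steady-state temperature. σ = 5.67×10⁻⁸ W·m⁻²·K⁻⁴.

T ≈ 292 K

At steady state, absorbed solar power + internal power = radiated power.
Absorbed: α·S·A_cross = 0.76·203·2.690 = 415.0 W (cross-section A).
Total input = 415.0 + 246 = 661.0 W.
Radiated: εσ·A_surf·T⁴ with A_surf = 2A = 5.380 m².
T⁴ = 661.0/(0.30·5.67×10⁻⁸·5.380) = 7.223×10⁹ K⁴.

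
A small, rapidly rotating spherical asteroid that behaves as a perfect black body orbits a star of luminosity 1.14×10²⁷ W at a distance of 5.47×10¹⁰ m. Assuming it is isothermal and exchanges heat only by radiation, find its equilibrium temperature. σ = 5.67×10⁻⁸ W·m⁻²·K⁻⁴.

First find the stellar flux at distance d: S = L/(4πd²) = 1.14×10²⁷/(4π·(5.47×10¹⁰)²) = 30320 W/m².
For an isothermal sphere, absorbed (1−a)S·πr² = emitted σ·4πr²·T⁴, so T⁴ = (1−a)S/(4σ).
T⁴ = 1.00·30320/(4·5.67×10⁻⁸) = 1.337×10¹¹ K⁴.

T ≈ 605 K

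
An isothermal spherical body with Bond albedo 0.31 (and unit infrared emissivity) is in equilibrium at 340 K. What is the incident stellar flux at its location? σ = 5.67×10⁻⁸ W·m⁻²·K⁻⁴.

(1−a)S·πr² = σ·4πr²·T⁴ ⇒ S = 4σT⁴/(1−a).
S = 4·5.67×10⁻⁸·1.336×10¹⁰/0.690.

S ≈ 4390 W/m²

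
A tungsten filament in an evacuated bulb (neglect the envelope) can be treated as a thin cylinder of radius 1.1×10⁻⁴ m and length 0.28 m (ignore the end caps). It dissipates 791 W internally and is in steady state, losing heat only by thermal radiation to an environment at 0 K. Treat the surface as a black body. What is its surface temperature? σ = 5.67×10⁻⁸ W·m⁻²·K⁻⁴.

Steady state: internal power = radiated power, P = εσA T⁴.
Radiating area A = 2πrL = 1.935×10⁻⁴ m².
T⁴ = P/(εσA) = 791/(1.0·5.67×10⁻⁸·1.935×10⁻⁴) = 7.209×10¹³ K⁴.
T = (7.209×10¹³)^(1/4).

T ≈ 2910 K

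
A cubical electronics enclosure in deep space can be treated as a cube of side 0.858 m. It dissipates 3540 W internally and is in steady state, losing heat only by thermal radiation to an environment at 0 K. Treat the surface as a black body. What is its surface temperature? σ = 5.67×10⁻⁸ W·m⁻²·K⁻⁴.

T ≈ 345 K

Steady state: internal power = radiated power, P = εσA T⁴.
Radiating area A = 6L² = 4.417 m².
T⁴ = P/(εσA) = 3540/(1.0·5.67×10⁻⁸·4.417) = 1.413×10¹⁰ K⁴.
T = (1.413×10¹⁰)^(1/4).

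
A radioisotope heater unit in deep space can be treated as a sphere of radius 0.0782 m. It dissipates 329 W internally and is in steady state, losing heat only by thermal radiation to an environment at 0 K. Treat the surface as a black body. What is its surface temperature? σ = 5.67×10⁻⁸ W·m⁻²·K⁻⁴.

Steady state: internal power = radiated power, P = εσA T⁴.
Radiating area A = 4πr² = 0.07685 m².
T⁴ = P/(εσA) = 329/(1.0·5.67×10⁻⁸·0.07685) = 7.551×10¹⁰ K⁴.
T = (7.551×10¹⁰)^(1/4).

T ≈ 524 K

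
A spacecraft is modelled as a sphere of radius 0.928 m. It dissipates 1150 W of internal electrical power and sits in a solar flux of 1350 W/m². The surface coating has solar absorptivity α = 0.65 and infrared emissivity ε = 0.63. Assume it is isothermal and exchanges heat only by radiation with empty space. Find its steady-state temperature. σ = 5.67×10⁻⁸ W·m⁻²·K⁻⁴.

T ≈ 309 K

At steady state, absorbed solar power + internal power = radiated power.
Absorbed: α·S·A_cross = 0.65·1350·2.705 = 2374 W (cross-section πr²).
Total input = 2374 + 1150 = 3524 W.
Radiated: εσ·A_surf·T⁴ with A_surf = 4πr² = 10.82 m².
T⁴ = 3524/(0.63·5.67×10⁻⁸·10.82) = 9.116×10⁹ K⁴.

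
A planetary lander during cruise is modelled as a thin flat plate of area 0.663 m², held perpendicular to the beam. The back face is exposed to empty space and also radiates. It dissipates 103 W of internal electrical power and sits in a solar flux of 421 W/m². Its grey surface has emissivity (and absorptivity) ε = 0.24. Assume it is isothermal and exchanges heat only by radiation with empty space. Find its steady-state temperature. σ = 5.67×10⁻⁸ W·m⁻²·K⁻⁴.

At steady state, absorbed solar power + internal power = radiated power.
Absorbed: α·S·A_cross = 0.24·421·0.6630 = 66.99 W (cross-section A).
Total input = 66.99 + 103 = 170.0 W.
Radiated: εσ·A_surf·T⁴ with A_surf = 2A = 1.326 m².
T⁴ = 170.0/(0.24·5.67×10⁻⁸·1.326) = 9.421×10⁹ K⁴.

T ≈ 312 K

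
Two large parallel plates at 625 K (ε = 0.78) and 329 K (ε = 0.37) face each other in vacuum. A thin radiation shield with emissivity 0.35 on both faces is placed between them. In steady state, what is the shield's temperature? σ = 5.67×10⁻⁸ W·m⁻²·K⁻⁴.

T_s ≈ 555 K

In steady state the net flux on the hot side equals that on the cold side.
σ(T₁⁴−T_s⁴)/D₁ = σ(T_s⁴−T₂⁴)/D₂, with D₁ = 1/ε₁+1/ε_s−1 = 3.139, D₂ = 1/ε_s+1/ε₂−1 = 4.560.
Solve for T_s⁴: T_s⁴ = (D₂·T₁⁴ + D₁·T₂⁴)/(D₁+D₂) = 9.515×10¹⁰ K⁴.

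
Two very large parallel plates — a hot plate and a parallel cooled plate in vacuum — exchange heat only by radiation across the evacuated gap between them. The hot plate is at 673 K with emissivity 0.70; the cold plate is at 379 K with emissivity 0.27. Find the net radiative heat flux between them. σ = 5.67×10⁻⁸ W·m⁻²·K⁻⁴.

q ≈ 2530 W/m²

For two infinite grey parallel plates, q = σ(T₁⁴ − T₂⁴)/(1/ε₁ + 1/ε₂ − 1).
T₁⁴ − T₂⁴ = 2.051×10¹¹ − 2.063×10¹⁰ = 1.845×10¹¹ K⁴.
1/ε₁ + 1/ε₂ − 1 = 1.429 + 3.704 − 1 = 4.132.
q = 5.67×10⁻⁸ × 1.845×10¹¹ / 4.132.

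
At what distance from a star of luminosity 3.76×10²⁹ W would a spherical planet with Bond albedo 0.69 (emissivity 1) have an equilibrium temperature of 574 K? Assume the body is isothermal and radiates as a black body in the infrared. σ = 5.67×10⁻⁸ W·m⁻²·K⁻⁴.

For an isothermal black-emitting sphere, (1−a)S·πr² = σ·4πr²·T⁴ ⇒ S = 4σT⁴/(1−a).
S = 4·5.67×10⁻⁸·(574)⁴/0.310 = 79420 W/m².
Flux falls as S = L/(4πd²), so d = √(L/(4πS)) = √(3.76×10²⁹/(4π·79420)).

d ≈ 6.14×10¹¹ m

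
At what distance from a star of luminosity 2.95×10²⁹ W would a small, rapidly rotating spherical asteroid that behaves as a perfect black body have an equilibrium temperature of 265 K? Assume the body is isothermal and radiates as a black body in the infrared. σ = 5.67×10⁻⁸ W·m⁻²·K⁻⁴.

d ≈ 4.58×10¹² m

For an isothermal black-emitting sphere, (1−a)S·πr² = σ·4πr²·T⁴ ⇒ S = 4σT⁴/(1−a).
S = 4·5.67×10⁻⁸·(265)⁴/1.00 = 1118 W/m².
Flux falls as S = L/(4πd²), so d = √(L/(4πS)) = √(2.95×10²⁹/(4π·1118)).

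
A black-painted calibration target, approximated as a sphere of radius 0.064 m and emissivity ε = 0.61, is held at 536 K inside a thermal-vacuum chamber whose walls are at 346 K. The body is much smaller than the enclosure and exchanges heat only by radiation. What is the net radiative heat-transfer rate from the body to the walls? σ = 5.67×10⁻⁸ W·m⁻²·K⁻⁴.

P_net ≈ 121 W

For a small grey body in a large enclosure: P_net = εσA(T_body⁴ − T_wall⁴).
A = 4πr² = 0.05147 m²; T_body⁴ − T_wall⁴ = 8.254×10¹⁰ − 1.433×10¹⁰ = 6.821×10¹⁰ K⁴.
|P_net| = 0.61·5.67×10⁻⁸·0.05147·6.821×10¹⁰.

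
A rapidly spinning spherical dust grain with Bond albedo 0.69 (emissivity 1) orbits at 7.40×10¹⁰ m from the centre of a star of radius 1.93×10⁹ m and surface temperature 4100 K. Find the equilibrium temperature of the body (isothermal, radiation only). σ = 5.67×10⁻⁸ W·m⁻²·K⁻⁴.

The star's surface emits σT_*⁴; at distance d the flux is S = σT_*⁴(R_*/d)².
S = 5.67×10⁻⁸·(4100)⁴·(1.93×10⁹/7.40×10¹⁰)² = 10900 W/m².
For an isothermal sphere T⁴ = (1−a)S/(4σ) = 1.490×10¹⁰ K⁴.

T ≈ 349 K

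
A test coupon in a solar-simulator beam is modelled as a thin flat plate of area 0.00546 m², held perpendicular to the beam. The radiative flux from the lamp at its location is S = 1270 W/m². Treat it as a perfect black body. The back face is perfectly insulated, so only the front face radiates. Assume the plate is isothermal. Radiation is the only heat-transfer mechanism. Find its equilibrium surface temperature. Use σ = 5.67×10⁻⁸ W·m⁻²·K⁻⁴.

At equilibrium, absorbed power = emitted power.
Absorbing cross-section = A = 0.005460 m²; emitting surface = A = 0.005460 m² (ratio 1).
S·A_cross = εσ·A_surf·T⁴  ⇒  T⁴ = S/(1σ).
T⁴ = 1.00·1270/(1·5.67×10⁻⁸) = 2.240×10¹⁰ K⁴.
T = (2.240×10¹⁰)^(1/4).

T ≈ 387 K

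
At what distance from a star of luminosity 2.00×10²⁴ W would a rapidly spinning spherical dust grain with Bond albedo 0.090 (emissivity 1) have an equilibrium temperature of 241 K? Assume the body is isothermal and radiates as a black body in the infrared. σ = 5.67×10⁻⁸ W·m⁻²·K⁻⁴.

d ≈ 1.38×10¹⁰ m

For an isothermal black-emitting sphere, (1−a)S·πr² = σ·4πr²·T⁴ ⇒ S = 4σT⁴/(1−a).
S = 4·5.67×10⁻⁸·(241)⁴/0.910 = 840.8 W/m².
Flux falls as S = L/(4πd²), so d = √(L/(4πS)) = √(2.00×10²⁴/(4π·840.8)).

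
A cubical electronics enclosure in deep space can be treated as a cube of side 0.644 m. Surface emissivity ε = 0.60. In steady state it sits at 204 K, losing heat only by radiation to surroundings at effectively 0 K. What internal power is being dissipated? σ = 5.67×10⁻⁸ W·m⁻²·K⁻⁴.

Steady state: P = εσA T⁴.
A = 6L² = 2.488 m²; T⁴ = (204)⁴ = 1.732×10⁹ K⁴.
P = 0.60 × 5.67×10⁻⁸ × 2.488 × 1.732×10⁹.

P ≈ 147 W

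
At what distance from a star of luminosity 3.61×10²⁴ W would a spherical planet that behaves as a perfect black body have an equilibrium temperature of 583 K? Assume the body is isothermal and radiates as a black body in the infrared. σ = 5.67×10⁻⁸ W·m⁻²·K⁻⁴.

d ≈ 3.31×10⁹ m

For an isothermal black-emitting sphere, (1−a)S·πr² = σ·4πr²·T⁴ ⇒ S = 4σT⁴/(1−a).
S = 4·5.67×10⁻⁸·(583)⁴/1.00 = 26200 W/m².
Flux falls as S = L/(4πd²), so d = √(L/(4πS)) = √(3.61×10²⁴/(4π·26200)).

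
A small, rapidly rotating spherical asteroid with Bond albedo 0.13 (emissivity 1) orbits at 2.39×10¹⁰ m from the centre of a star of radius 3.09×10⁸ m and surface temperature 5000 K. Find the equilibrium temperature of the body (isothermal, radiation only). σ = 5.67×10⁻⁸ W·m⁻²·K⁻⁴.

The star's surface emits σT_*⁴; at distance d the flux is S = σT_*⁴(R_*/d)².
S = 5.67×10⁻⁸·(5000)⁴·(3.09×10⁸/2.39×10¹⁰)² = 5924 W/m².
For an isothermal sphere T⁴ = (1−a)S/(4σ) = 2.272×10¹⁰ K⁴.

T ≈ 388 K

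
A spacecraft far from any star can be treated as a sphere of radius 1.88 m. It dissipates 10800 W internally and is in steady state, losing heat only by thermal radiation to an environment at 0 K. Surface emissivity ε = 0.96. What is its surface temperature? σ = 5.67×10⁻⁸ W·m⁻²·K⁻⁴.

Steady state: internal power = radiated power, P = εσA T⁴.
Radiating area A = 4πr² = 44.41 m².
T⁴ = P/(εσA) = 10800/(0.96·5.67×10⁻⁸·44.41) = 4.467×10⁹ K⁴.
T = (4.467×10⁹)^(1/4).

T ≈ 259 K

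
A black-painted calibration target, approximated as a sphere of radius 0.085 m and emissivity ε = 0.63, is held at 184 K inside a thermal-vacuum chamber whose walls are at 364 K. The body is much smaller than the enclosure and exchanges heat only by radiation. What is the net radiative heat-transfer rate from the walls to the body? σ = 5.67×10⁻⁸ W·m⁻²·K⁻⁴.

For a small grey body in a large enclosure: P_net = εσA(T_body⁴ − T_wall⁴).
A = 4πr² = 0.09079 m²; T_body⁴ − T_wall⁴ = 1.146×10⁹ − 1.756×10¹⁰ = -1.641×10¹⁰ K⁴.
|P_net| = 0.63·5.67×10⁻⁸·0.09079·1.641×10¹⁰.

P_net ≈ 53.2 W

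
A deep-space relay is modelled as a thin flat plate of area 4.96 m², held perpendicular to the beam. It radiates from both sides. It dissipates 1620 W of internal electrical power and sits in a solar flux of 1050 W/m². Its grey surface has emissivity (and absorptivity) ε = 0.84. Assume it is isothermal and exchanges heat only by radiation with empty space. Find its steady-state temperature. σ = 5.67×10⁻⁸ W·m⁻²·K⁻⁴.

T ≈ 336 K

At steady state, absorbed solar power + internal power = radiated power.
Absorbed: α·S·A_cross = 0.84·1050·4.960 = 4375 W (cross-section A).
Total input = 4375 + 1620 = 5995 W.
Radiated: εσ·A_surf·T⁴ with A_surf = 2A = 9.920 m².
T⁴ = 5995/(0.84·5.67×10⁻⁸·9.920) = 1.269×10¹⁰ K⁴.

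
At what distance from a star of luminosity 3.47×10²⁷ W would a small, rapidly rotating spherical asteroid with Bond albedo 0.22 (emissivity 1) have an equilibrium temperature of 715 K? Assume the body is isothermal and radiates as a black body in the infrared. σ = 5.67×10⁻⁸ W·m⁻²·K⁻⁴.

For an isothermal black-emitting sphere, (1−a)S·πr² = σ·4πr²·T⁴ ⇒ S = 4σT⁴/(1−a).
S = 4·5.67×10⁻⁸·(715)⁴/0.780 = 75990 W/m².
Flux falls as S = L/(4πd²), so d = √(L/(4πS)) = √(3.47×10²⁷/(4π·75990)).

d ≈ 6.03×10¹⁰ m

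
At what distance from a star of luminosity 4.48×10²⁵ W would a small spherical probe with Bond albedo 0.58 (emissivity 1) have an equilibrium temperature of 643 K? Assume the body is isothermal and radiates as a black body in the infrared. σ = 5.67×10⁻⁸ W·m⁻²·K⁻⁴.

For an isothermal black-emitting sphere, (1−a)S·πr² = σ·4πr²·T⁴ ⇒ S = 4σT⁴/(1−a).
S = 4·5.67×10⁻⁸·(643)⁴/0.420 = 92310 W/m².
Flux falls as S = L/(4πd²), so d = √(L/(4πS)) = √(4.48×10²⁵/(4π·92310)).

d ≈ 6.21×10⁹ m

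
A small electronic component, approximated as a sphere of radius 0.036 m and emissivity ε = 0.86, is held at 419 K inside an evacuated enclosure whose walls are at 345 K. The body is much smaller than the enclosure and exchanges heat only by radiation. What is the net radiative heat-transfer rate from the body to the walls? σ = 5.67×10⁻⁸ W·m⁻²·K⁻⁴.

For a small grey body in a large enclosure: P_net = εσA(T_body⁴ − T_wall⁴).
A = 4πr² = 0.01629 m²; T_body⁴ − T_wall⁴ = 3.082×10¹⁰ − 1.417×10¹⁰ = 1.665×10¹⁰ K⁴.
|P_net| = 0.86·5.67×10⁻⁸·0.01629·1.665×10¹⁰.

P_net ≈ 13.2 W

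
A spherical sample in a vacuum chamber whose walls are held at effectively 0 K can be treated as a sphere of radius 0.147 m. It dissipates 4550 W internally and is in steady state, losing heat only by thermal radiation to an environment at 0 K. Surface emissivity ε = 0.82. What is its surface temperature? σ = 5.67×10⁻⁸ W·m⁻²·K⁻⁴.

T ≈ 775 K

Steady state: internal power = radiated power, P = εσA T⁴.
Radiating area A = 4πr² = 0.2715 m².
T⁴ = P/(εσA) = 4550/(0.82·5.67×10⁻⁸·0.2715) = 3.604×10¹¹ K⁴.
T = (3.604×10¹¹)^(1/4).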